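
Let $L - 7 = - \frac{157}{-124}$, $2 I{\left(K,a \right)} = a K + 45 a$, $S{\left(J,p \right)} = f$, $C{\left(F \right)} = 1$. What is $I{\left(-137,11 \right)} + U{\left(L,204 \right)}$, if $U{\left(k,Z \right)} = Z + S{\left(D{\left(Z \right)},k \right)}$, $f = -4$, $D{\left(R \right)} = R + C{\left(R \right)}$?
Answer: $-306$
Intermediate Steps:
$D{\left(R \right)} = 1 + R$ ($D{\left(R \right)} = R + 1 = 1 + R$)
$S{\left(J,p \right)} = -4$
$I{\left(K,a \right)} = \frac{45 a}{2} + \frac{K a}{2}$ ($I{\left(K,a \right)} = \frac{a K + 45 a}{2} = \frac{K a + 45 a}{2} = \frac{45 a + K a}{2} = \frac{45 a}{2} + \frac{K a}{2}$)
$L = \frac{1025}{124}$ ($L = 7 - \frac{157}{-124} = 7 - - \frac{157}{124} = 7 + \frac{157}{124} = \frac{1025}{124} \approx 8.2661$)
$U{\left(k,Z \right)} = -4 + Z$ ($U{\left(k,Z \right)} = Z - 4 = -4 + Z$)
$I{\left(-137,11 \right)} + U{\left(L,204 \right)} = \frac{1}{2} \cdot 11 \left(45 - 137\right) + \left(-4 + 204\right) = \frac{1}{2} \cdot 11 \left(-92\right) + 200 = -506 + 200 = -306$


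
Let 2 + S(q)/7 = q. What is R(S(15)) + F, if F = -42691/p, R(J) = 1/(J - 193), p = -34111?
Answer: 392761/316302 ≈ 1.2417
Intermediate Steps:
S(q) = -14 + 7*q
R(J) = 1/(-193 + J)
F = 3881/3101 (F = -42691/(-34111) = -42691*(-1/34111) = 3881/3101 ≈ 1.2515)
R(S(15)) + F = 1/(-193 + (-14 + 7*15)) + 3881/3101 = 1/(-193 + (-14 + 105)) + 3881/3101 = 1/(-193 + 91) + 3881/3101 = 1/(-102) + 3881/3101 = -1/102 + 3881/3101 = 392761/316302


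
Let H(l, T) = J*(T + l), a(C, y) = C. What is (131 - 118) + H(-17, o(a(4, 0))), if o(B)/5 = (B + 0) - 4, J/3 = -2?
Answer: 115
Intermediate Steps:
J = -6 (J = 3*(-2) = -6)
o(B) = -20 + 5*B (o(B) = 5*((B + 0) - 4) = 5*(B - 4) = 5*(-4 + B) = -20 + 5*B)
H(l, T) = -6*T - 6*l (H(l, T) = -6*(T + l) = -6*T - 6*l)
(131 - 118) + H(-17, o(a(4, 0))) = (131 - 118) + (-6*(-20 + 5*4) - 6*(-17)) = 13 + (-6*(-20 + 20) + 102) = 13 + (-6*0 + 102) = 13 + (0 + 102) = 13 + 102 = 115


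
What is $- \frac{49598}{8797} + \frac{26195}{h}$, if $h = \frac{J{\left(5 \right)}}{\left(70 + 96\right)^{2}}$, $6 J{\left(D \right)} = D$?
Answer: $\frac{7619920039690}{8797} \approx 8.662 \cdot 10^{8}$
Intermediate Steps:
$J{\left(D \right)} = \frac{D}{6}$
$h = \frac{5}{165336}$ ($h = \frac{\frac{1}{6} \cdot 5}{\left(70 + 96\right)^{2}} = \frac{5}{6 \cdot 166^{2}} = \frac{5}{6 \cdot 27556} = \frac{5}{6} \cdot \frac{1}{27556} = \frac{5}{165336} \approx 3.0241 \cdot 10^{-5}$)
$- \frac{49598}{8797} + \frac{26195}{h} = - \frac{49598}{8797} + \frac{26195}{\frac{5}{165336}} = \left(-49598\right) \frac{1}{8797} + 26195 \cdot \frac{165336}{5} = - \frac{49598}{8797} + 866195304 = \frac{7619920039690}{8797}$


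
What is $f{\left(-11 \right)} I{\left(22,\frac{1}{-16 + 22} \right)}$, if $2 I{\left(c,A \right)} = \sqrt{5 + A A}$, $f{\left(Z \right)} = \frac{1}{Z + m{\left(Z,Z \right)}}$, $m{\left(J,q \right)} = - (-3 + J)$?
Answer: $\frac{\sqrt{181}}{36} \approx 0.37371$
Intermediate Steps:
$m{\left(J,q \right)} = 3 - J$
$f{\left(Z \right)} = \frac{1}{3}$ ($f{\left(Z \right)} = \frac{1}{Z - \left(-3 + Z\right)} = \frac{1}{3}$)
$I{\left(c,A \right)} = \frac{\sqrt{5 + A^{2}}}{2}$ ($I{\left(c,A \right)} = \frac{\sqrt{5 + A A}}{2} = \frac{\sqrt{5 + A^{2}}}{2}$)
$f{\left(-11 \right)} I{\left(22,\frac{1}{-16 + 22} \right)} = \frac{\frac{1}{2} \sqrt{5 + \left(\frac{1}{-16 + 22}\right)^{2}}}{3} = \frac{\frac{1}{2} \sqrt{5 + \left(\frac{1}{6}\right)^{2}}}{3} = \frac{\frac{1}{2} \sqrt{5 + \frac{1}{36}}}{3} = \frac{\frac{1}{2} \sqrt{\frac{181}{36}}}{3} = \frac{\frac{1}{2} \frac{\sqrt{181}}{6}}{3} = \frac{\frac{1}{12} \sqrt{181}}{3} = \frac{\sqrt{181}}{36}$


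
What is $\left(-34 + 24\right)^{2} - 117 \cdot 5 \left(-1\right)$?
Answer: $685$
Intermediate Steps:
$\left(-34 + 24\right)^{2} - 117 \cdot 5 \left(-1\right) = \left(-10\right)^{2} - -585 = 100 + 585 = 685$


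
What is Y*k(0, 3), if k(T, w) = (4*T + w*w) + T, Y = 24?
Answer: 216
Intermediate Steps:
k(T, w) = w² + 5*T (k(T, w) = (4*T + w²) + T = (w² + 4*T) + T = w² + 5*T)
Y*k(0, 3) = 24*(3² + 5*0) = 24*(9 + 0) = 24*9 = 216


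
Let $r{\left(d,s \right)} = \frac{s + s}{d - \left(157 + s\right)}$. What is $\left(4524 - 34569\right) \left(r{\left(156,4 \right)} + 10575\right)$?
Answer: $-317677803$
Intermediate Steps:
$r{\left(d,s \right)} = \frac{2 s}{-157 + d - s}$
$\left(4524 - 34569\right) \left(r{\left(156,4 \right)} + 10575\right) = \left(4524 - 34569\right) \left(\left(-2\right) 4 \frac{1}{157 + 4 - 156} + 10575\right) = - 30045 \left(\left(-2\right) 4 \frac{1}{157 + 4 - 156} + 10575\right) = - 30045 \left(\left(-2\right) 4 \cdot \frac{1}{5} + 10575\right) = - 30045 \left(- \frac{8}{5} + 10575\right) = \left(-30045\right) \frac{52867}{5} = -317677803$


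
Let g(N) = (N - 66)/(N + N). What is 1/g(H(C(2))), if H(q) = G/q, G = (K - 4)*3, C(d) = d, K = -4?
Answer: 4/13 ≈ 0.30769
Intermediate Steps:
G = -24 (G = (-4 - 4)*3 = -8*3 = -24)
H(q) = -24/q
g(N) = (-66 + N)/(2*N) (g(N) = (-66 + N)/((2*N)) = (-66 + N)*(1/(2*N)) = (-66 + N)/(2*N))
1/g(H(C(2))) = 1/((-66 - 24/2)/(2*((-24/2)))) = 1/((-66 - 24*½)/(2*((-24*½)))) = 1/((½)*(-66 - 12)/(-12)) = 1/((½)*(-1/12)*(-78)) = 1/(13/4) = 4/13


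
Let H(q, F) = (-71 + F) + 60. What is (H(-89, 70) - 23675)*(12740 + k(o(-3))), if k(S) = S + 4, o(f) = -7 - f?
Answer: -300867840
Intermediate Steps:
H(q, F) = -11 + F
k(S) = 4 + S
(H(-89, 70) - 23675)*(12740 + k(o(-3))) = ((-11 + 70) - 23675)*(12740 + (4 + (-7 - 1*(-3)))) = (59 - 23675)*(12740 + (4 + (-7 + 3))) = -23616*(12740 + (4 - 4)) = -23616*(12740 + 0) = -23616*12740 = -300867840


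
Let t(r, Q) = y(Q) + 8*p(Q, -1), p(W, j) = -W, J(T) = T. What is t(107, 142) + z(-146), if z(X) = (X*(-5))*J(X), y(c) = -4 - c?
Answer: -107862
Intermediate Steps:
t(r, Q) = -4 - 9*Q (t(r, Q) = (-4 - Q) + 8*(-Q) = (-4 - Q) - 8*Q = -4 - 9*Q)
z(X) = -5*X² (z(X) = (X*(-5))*X = (-5*X)*X = -5*X²)
t(107, 142) + z(-146) = (-4 - 9*142) - 5*(-146)² = (-4 - 1278) - 5*21316 = -1282 - 106580 = -107862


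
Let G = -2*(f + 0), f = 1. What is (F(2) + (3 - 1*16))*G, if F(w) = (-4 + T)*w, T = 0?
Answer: 42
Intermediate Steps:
F(w) = -4*w (F(w) = (-4 + 0)*w = -4*w)
G = -2 (G = -2*(1 + 0) = -2*1 = -2)
(F(2) + (3 - 1*16))*G = (-4*2 + (3 - 1*16))*(-2) = (-8 + (3 - 16))*(-2) = (-8 - 13)*(-2) = -21*(-2) = 42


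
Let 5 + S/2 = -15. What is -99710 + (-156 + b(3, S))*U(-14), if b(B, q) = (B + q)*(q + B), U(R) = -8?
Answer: -109414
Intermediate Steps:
S = -40 (S = -10 + 2*(-15) = -10 - 30 = -40)
b(B, q) = (B + q)**2 (b(B, q) = (B + q)*(B + q) = (B + q)**2)
-99710 + (-156 + b(3, S))*U(-14) = -99710 + (-156 + (3 - 40)**2)*(-8) = -99710 + (-156 + (-37)**2)*(-8) = -99710 + (-156 + 1369)*(-8) = -99710 + 1213*(-8) = -99710 - 9704 = -109414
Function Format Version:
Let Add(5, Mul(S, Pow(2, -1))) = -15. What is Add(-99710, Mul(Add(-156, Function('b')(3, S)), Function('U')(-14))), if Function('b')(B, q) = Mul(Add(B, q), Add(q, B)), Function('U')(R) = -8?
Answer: -109414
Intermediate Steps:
S = -40 (S = Add(-10, Mul(2, -15)) = Add(-10, -30) = -40)
Function('b')(B, q) = Pow(Add(B, q), 2) (Function('b')(B, q) = Mul(Add(B, q), Add(B, q)) = Pow(Add(B, q), 2))
Add(-99710, Mul(Add(-156, Function('b')(3, S)), Function('U')(-14))) = Add(-99710, Mul(Add(-156, Pow(Add(3, -40), 2)), -8)) = Add(-99710, Mul(Add(-156, Pow(-37, 2)), -8)) = Add(-99710, Mul(Add(-156, 1369), -8)) = Add(-99710, Mul(1213, -8)) = Add(-99710, -9704) = -109414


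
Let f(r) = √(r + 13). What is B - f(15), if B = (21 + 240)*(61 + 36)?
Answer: 25317 - 2*√7 ≈ 25312.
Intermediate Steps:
B = 25317 (B = 261*97 = 25317)
f(r) = √(13 + r)
B - f(15) = 25317 - √(13 + 15) = 25317 - √28 = 25317 - 2*√7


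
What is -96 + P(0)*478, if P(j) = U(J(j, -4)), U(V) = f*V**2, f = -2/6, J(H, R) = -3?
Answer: -1530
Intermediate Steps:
f = -1/3 (f = -2*1/6 = -1/3 ≈ -0.33333)
U(V) = -V**2/3
P(j) = -3 (P(j) = -1/3*(-3)**2 = -1/3*9 = -3)
-96 + P(0)*478 = -96 - 3*478 = -96 - 1434 = -1530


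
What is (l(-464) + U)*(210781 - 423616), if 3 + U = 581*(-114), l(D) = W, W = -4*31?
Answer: 14123943435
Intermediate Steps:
W = -124
l(D) = -124
U = -66237 (U = -3 + 581*(-114) = -3 - 66234 = -66237)
(l(-464) + U)*(210781 - 423616) = (-124 - 66237)*(210781 - 423616) = -66361*(-212835) = 14123943435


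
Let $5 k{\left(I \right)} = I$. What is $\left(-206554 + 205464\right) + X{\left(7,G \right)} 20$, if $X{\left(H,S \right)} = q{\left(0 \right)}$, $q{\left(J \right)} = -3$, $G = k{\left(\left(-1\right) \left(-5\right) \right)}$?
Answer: $-1150$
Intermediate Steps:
$k{\left(I \right)} = \frac{I}{5}$
$G = 1$ ($G = \frac{\left(-1\right) \left(-5\right)}{5} = \frac{1}{5} \cdot 5 = 1$)
$X{\left(H,S \right)} = -3$
$\left(-206554 + 205464\right) + X{\left(7,G \right)} 20 = \left(-206554 + 205464\right) - 60 = -1090 - 60 = -1150$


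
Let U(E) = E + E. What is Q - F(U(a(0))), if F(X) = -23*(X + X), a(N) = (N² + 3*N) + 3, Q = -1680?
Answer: -1404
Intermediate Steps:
a(N) = 3 + N² + 3*N
U(E) = 2*E
F(X) = -46*X
Q - F(U(a(0))) = -1680 - (-46)*2*(3 + 0² + 3*0) = -1680 - (-46)*2*(3 + 0 + 0) = -1680 - (-46)*2*3 = -1680 - (-46)*6 = -1680 - 1*(-276) = -1680 + 276 = -1404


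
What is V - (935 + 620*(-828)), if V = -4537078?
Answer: -4024653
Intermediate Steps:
V - (935 + 620*(-828)) = -4537078 - (935 + 620*(-828)) = -4537078 - (935 - 513360) = -4537078 - 1*(-512425) = -4537078 + 512425 = -4024653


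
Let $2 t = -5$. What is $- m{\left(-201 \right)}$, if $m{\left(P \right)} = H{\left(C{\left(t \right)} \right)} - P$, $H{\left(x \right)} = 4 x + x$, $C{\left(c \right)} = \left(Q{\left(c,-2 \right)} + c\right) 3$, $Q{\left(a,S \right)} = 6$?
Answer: $- \frac{507}{2} \approx -253.5$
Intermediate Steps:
$t = - \frac{5}{2}$ ($t = \frac{1}{2} \left(-5\right) = - \frac{5}{2} \approx -2.5$)
$C{\left(c \right)} = 18 + 3 c$ ($C{\left(c \right)} = \left(6 + c\right) 3 = 18 + 3 c$)
$H{\left(x \right)} = 5 x$
$m{\left(P \right)} = \frac{105}{2} - P$ ($m{\left(P \right)} = 5 \left(18 + 3 \left(- \frac{5}{2}\right)\right) - P = 5 \left(18 - \frac{15}{2}\right) - P = 5 \cdot \frac{21}{2} - P = \frac{105}{2} - P$)
$- m{\left(-201 \right)} = - (\frac{105}{2} - -201) = - (\frac{105}{2} + 201) = \left(-1\right) \frac{507}{2} = - \frac{507}{2}$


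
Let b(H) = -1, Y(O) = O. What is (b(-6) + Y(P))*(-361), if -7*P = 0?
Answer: 361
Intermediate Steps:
P = 0 (P = -⅐*0 = 0)
(b(-6) + Y(P))*(-361) = (-1 + 0)*(-361) = -1*(-361) = 361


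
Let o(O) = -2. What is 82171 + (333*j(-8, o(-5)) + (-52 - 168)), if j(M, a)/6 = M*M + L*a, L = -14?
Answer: 265767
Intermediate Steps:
j(M, a) = -84*a + 6*M**2 (j(M, a) = 6*(M*M - 14*a) = 6*(M**2 - 14*a) = -84*a + 6*M**2)
82171 + (333*j(-8, o(-5)) + (-52 - 168)) = 82171 + (333*(-84*(-2) + 6*(-8)**2) + (-52 - 168)) = 82171 + (333*(168 + 6*64) - 220) = 82171 + (333*(168 + 384) - 220) = 82171 + (333*552 - 220) = 82171 + (183816 - 220) = 82171 + 183596 = 265767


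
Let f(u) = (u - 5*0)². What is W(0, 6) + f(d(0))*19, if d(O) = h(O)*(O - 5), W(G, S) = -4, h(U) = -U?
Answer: -4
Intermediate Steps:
d(O) = -O*(-5 + O) (d(O) = (-O)*(O - 5) = (-O)*(-5 + O) = -O*(-5 + O))
f(u) = u² (f(u) = (u + 0)² = u²)
W(0, 6) + f(d(0))*19 = -4 + (0*(5 - 1*0))²*19 = -4 + (0*(5 + 0))²*19 = -4 + (0*5)²*19 = -4 + 0²*19 = -4 + 0*19 = -4 + 0 = -4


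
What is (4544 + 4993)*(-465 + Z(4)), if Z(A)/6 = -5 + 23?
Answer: -3404709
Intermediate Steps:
Z(A) = 108 (Z(A) = 6*(-5 + 23) = 6*18 = 108)
(4544 + 4993)*(-465 + Z(4)) = (4544 + 4993)*(-465 + 108) = 9537*(-357) = -3404709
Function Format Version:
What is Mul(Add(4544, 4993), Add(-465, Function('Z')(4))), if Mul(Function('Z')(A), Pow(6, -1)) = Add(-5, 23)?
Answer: -3404709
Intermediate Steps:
Function('Z')(A) = 108 (Function('Z')(A) = Mul(6, Add(-5, 23)) = Mul(6, 18) = 108)
Mul(Add(4544, 4993), Add(-465, Function('Z')(4))) = Mul(Add(4544, 4993), Add(-465, 108)) = Mul(9537, -357) = -3404709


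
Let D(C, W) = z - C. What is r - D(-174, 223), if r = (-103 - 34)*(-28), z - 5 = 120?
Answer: 3537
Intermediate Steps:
z = 125 (z = 5 + 120 = 125)
D(C, W) = 125 - C
r = 3836 (r = -137*(-28) = 3836)
r - D(-174, 223) = 3836 - (125 - 1*(-174)) = 3836 - (125 + 174) = 3836 - 1*299 = 3836 - 299 = 3537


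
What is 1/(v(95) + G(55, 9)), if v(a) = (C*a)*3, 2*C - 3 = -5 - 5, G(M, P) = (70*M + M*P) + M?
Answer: 2/6805 ≈ 0.00029390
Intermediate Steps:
G(M, P) = 71*M + M*P
C = -7/2 (C = 3/2 + (-5 - 5)/2 = 3/2 + (½)*(-10) = 3/2 - 5 = -7/2 ≈ -3.5000)
v(a) = -21*a/2 (v(a) = -7*a/2*3 = -21*a/2)
1/(v(95) + G(55, 9)) = 1/(-21/2*95 + 55*(71 + 9)) = 1/(-1995/2 + 55*80) = 1/(-1995/2 + 4400) = 1/(6805/2) = 2/6805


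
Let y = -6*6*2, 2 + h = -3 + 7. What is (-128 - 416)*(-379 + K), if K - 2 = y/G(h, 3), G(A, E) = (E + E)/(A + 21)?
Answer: 355232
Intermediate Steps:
h = 2 (h = -2 + (-3 + 7) = -2 + 4 = 2)
G(A, E) = 2*E/(21 + A) (G(A, E) = (2*E)/(21 + A) = 2*E/(21 + A))
y = -72 (y = -36*2 = -72)
K = -274 (K = 2 - 72/(2*3/(21 + 2)) = 2 - 72/(2*3/23) = 2 - 72/(2*3*(1/23)) = 2 - 72/6/23 = 2 - 72*23/6 = 2 - 276 = -274)
(-128 - 416)*(-379 + K) = (-128 - 416)*(-379 - 274) = -544*(-653) = 355232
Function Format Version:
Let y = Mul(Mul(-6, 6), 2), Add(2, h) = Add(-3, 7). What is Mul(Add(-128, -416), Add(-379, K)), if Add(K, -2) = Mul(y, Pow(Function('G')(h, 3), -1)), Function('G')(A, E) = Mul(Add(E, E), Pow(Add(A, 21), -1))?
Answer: 355232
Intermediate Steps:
h = 2 (h = Add(-2, Add(-3, 7)) = Add(-2, 4) = 2)
Function('G')(A, E) = Mul(2, E, Pow(Add(21, A), -1)) (Function('G')(A, E) = Mul(Mul(2, E), Pow(Add(21, A), -1)) = Mul(2, E, Pow(Add(21, A), -1)))
y = -72 (y = Mul(-36, 2) = -72)
K = -274 (K = Add(2, Mul(-72, Pow(Mul(2, 3, Pow(Add(21, 2), -1)), -1))) = Add(2, Mul(-72, Pow(Mul(2, 3, Pow(23, -1)), -1))) = Add(2, Mul(-72, Pow(Mul(2, 3, Rational(1, 23)), -1))) = Add(2, Mul(-72, Pow(Rational(6, 23), -1))) = Add(2, Mul(-72, Rational(23, 6))) = Add(2, -276) = -274)
Mul(Add(-128, -416), Add(-379, K)) = Mul(Add(-128, -416), Add(-379, -274)) = Mul(-544, -653) = 355232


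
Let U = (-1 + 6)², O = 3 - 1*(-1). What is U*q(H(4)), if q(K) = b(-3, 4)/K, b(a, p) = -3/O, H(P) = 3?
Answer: -25/4 ≈ -6.2500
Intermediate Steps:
O = 4 (O = 3 + 1 = 4)
U = 25 (U = 5² = 25)
b(a, p) = -¾ (b(a, p) = -3/4 = -3*¼ = -¾)
q(K) = -3/(4*K)
U*q(H(4)) = 25*(-¾/3) = 25*(-¾*⅓) = 25*(-¼) = -25/4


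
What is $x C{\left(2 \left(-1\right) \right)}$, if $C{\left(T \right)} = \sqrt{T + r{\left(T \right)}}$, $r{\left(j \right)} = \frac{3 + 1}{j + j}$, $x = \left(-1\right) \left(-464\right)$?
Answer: $464 i \sqrt{3} \approx 803.67 i$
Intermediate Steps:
$x = 464$
$r{\left(j \right)} = \frac{2}{j}$ ($r{\left(j \right)} = \frac{4}{2 j} = 4 \frac{1}{2 j} = \frac{2}{j}$)
$C{\left(T \right)} = \sqrt{T + \frac{2}{T}}$
$x C{\left(2 \left(-1\right) \right)} = 464 \sqrt{2 \left(-1\right) + \frac{2}{2 \left(-1\right)}} = 464 \sqrt{-2 + \frac{2}{-2}} = 464 \sqrt{-2 + 2 \left(- \frac{1}{2}\right)} = 464 \sqrt{-2 - 1} = 464 \sqrt{-3} = 464 i \sqrt{3}$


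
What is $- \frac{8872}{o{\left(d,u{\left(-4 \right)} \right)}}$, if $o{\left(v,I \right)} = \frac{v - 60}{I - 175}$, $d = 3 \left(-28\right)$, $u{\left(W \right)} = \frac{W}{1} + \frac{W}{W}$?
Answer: $- \frac{98701}{9} \approx -10967.0$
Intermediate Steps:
$u{\left(W \right)} = 1 + W$ ($u{\left(W \right)} = W 1 + 1 = W + 1 = 1 + W$)
$d = -84$
$o{\left(v,I \right)} = \frac{-60 + v}{-175 + I}$
$- \frac{8872}{o{\left(d,u{\left(-4 \right)} \right)}} = - \frac{8872}{\frac{1}{-175 + \left(1 - 4\right)} \left(-60 - 84\right)} = - \frac{8872}{\frac{1}{-175 - 3} \left(-144\right)} = - \frac{8872}{\frac{1}{-178} \left(-144\right)} = - \frac{8872}{\left(- \frac{1}{178}\right) \left(-144\right)} = - \frac{8872}{\frac{72}{89}} = \left(-8872\right) \frac{89}{72} = - \frac{98701}{9}$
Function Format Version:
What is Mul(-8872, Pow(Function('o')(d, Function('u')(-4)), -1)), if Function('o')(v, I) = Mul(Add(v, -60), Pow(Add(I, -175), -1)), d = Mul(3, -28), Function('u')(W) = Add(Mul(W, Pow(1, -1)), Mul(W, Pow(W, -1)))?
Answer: Rational(-98701, 9) ≈ -10967.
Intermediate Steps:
Function('u')(W) = Add(1, W) (Function('u')(W) = Add(Mul(W, 1), 1) = Add(W, 1) = Add(1, W))
d = -84
Function('o')(v, I) = Mul(Pow(Add(-175, I), -1), Add(-60, v)) (Function('o')(v, I) = Mul(Add(-60, v), Pow(Add(-175, I), -1)) = Mul(Pow(Add(-175, I), -1), Add(-60, v)))
Mul(-8872, Pow(Function('o')(d, Function('u')(-4)), -1)) = Mul(-8872, Pow(Mul(Pow(Add(-175, Add(1, -4)), -1), Add(-60, -84)), -1)) = Mul(-8872, Pow(Mul(Pow(Add(-175, -3), -1), -144), -1)) = Mul(-8872, Pow(Mul(Pow(-178, -1), -144), -1)) = Mul(-8872, Pow(Mul(Rational(-1, 178), -144), -1)) = Mul(-8872, Pow(Rational(72, 89), -1)) = Mul(-8872, Rational(89, 72)) = Rational(-98701, 9)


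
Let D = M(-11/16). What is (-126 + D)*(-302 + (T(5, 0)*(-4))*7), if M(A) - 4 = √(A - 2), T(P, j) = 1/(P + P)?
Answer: 185928/5 - 381*I*√43/5 ≈ 37186.0 - 499.68*I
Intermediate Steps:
T(P, j) = 1/(2*P)
M(A) = 4 + √(-2 + A) (M(A) = 4 + √(A - 2) = 4 + √(-2 + A))
D = 4 + I*√43/4 (D = 4 + √(-2 - 11/16) = 4 + √(-43/16) = 4 + I*√43/4 ≈ 4.0 + 1.6394*I)
(-126 + D)*(-302 + (T(5, 0)*(-4))*7) = (-126 + (4 + I*√43/4))*(-302 + (((½)/5)*(-4))*7) = (-122 + I*√43/4)*(-302 + (((½)*(⅕))*(-4))*7) = (-122 + I*√43/4)*(-302 + ((⅒)*(-4))*7) = (-122 + I*√43/4)*(-302 - ⅖*7) = (-122 + I*√43/4)*(-302 - 14/5) = (-122 + I*√43/4)*(-1524/5) = 185928/5 - 381*I*√43/5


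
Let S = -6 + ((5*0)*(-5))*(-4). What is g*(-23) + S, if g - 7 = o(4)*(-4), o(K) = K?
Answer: 201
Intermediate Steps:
g = -9 (g = 7 + 4*(-4) = 7 - 16 = -9)
S = -6 (S = -6 + (0*(-5))*(-4) = -6 + 0*(-4) = -6 + 0 = -6)
g*(-23) + S = -9*(-23) - 6 = 207 - 6 = 201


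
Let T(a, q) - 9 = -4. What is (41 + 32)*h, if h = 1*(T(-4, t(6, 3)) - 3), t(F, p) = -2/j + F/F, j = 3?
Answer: 146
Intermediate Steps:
t(F, p) = 1/3 (t(F, p) = -2/3 + F/F = -2*1/3 + 1 = -2/3 + 1 = 1/3)
T(a, q) = 5 (T(a, q) = 9 - 4 = 5)
h = 2 (h = 1*(5 - 3) = 1*2 = 2)
(41 + 32)*h = (41 + 32)*2 = 73*2 = 146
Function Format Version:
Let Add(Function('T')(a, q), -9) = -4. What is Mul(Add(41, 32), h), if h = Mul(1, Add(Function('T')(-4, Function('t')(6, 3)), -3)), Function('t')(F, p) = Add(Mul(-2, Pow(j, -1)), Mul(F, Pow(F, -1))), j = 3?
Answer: 146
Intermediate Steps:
Function('t')(F, p) = Rational(1, 3) (Function('t')(F, p) = Add(Mul(-2, Pow(3, -1)), Mul(F, Pow(F, -1))) = Add(Mul(-2, Rational(1, 3)), 1) = Add(Rational(-2, 3), 1) = Rational(1, 3))
Function('T')(a, q) = 5 (Function('T')(a, q) = Add(9, -4) = 5)
h = 2 (h = Mul(1, Add(5, -3)) = Mul(1, 2) = 2)
Mul(Add(41, 32), h) = Mul(Add(41, 32), 2) = Mul(73, 2) = 146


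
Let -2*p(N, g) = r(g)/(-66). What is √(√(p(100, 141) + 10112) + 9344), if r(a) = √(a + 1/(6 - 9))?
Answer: √(40702464 + 66*√11*√(4004352 + √1266))/66 ≈ 97.183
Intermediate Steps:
r(a) = √(-⅓ + a) (r(a) = √(a + 1/(-3)) = √(a - ⅓) = √(-⅓ + a))
p(N, g) = √(-3 + 9*g)/396 (p(N, g) = -√(-3 + 9*g)/3/(2*(-66)) = -√(-3 + 9*g)/3*(-1)/(2*66) = -(-1)*√(-3 + 9*g)/396 = √(-3 + 9*g)/396)
√(√(p(100, 141) + 10112) + 9344) = √(√(√(-3 + 9*141)/396 + 10112) + 9344) = √(√(√(-3 + 1269)/396 + 10112) + 9344) = √(√(√1266/396 + 10112) + 9344) = √(√(10112 + √1266/396) + 9344) = √(9344 + √(10112 + √1266/396))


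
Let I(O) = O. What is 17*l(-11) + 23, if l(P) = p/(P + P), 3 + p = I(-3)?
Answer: 304/11 ≈ 27.636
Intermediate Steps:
p = -6 (p = -3 - 3 = -6)
l(P) = -3/P (l(P) = -6/(P + P) = -6/(2*P) = (1/(2*P))*(-6) = -3/P)
17*l(-11) + 23 = 17*(-3/(-11)) + 23 = 17*(-3*(-1/11)) + 23 = 17*(3/11) + 23 = 51/11 + 23 = 304/11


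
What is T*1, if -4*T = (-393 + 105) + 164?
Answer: 31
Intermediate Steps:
T = 31 (T = -((-393 + 105) + 164)/4 = -(-288 + 164)/4 = -1/4*(-124) = 31)
T*1 = 31*1 = 31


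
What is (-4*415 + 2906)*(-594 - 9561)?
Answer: -12653130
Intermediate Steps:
(-4*415 + 2906)*(-594 - 9561) = (-1660 + 2906)*(-10155) = 1246*(-10155) = -12653130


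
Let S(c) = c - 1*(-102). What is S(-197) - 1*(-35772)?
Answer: 35677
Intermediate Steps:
S(c) = 102 + c (S(c) = c + 102 = 102 + c)
S(-197) - 1*(-35772) = (102 - 197) - 1*(-35772) = -95 + 35772 = 35677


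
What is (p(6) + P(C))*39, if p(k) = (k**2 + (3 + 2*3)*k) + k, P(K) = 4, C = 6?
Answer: 3900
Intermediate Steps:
p(k) = k**2 + 10*k (p(k) = (k**2 + (3 + 6)*k) + k = (k**2 + 9*k) + k = k**2 + 10*k)
(p(6) + P(C))*39 = (6*(10 + 6) + 4)*39 = (6*16 + 4)*39 = (96 + 4)*39 = 100*39 = 3900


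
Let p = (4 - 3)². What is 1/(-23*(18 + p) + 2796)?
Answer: 1/2359 ≈ 0.00042391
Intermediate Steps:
p = 1 (p = 1² = 1)
1/(-23*(18 + p) + 2796) = 1/(-23*(18 + 1) + 2796) = 1/(-23*19 + 2796) = 1/(-437 + 2796) = 1/2359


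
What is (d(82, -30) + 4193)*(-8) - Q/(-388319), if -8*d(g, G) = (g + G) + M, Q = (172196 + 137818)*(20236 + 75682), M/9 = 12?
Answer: 16772281356/388319 ≈ 43192.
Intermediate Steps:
M = 108 (M = 9*12 = 108)
Q = 29735922852 (Q = 310014*95918 = 29735922852)
d(g, G) = -27/2 - G/8 - g/8 (d(g, G) = -((g + G) + 108)/8 = -((G + g) + 108)/8 = -(108 + G + g)/8 = -27/2 - G/8 - g/8)
(d(82, -30) + 4193)*(-8) - Q/(-388319) = ((-27/2 - ⅛*(-30) - ⅛*82) + 4193)*(-8) - 29735922852/(-388319) = ((-27/2 + 15/4 - 41/4) + 4193)*(-8) - 29735922852*(-1)/388319 = (-20 + 4193)*(-8) - 1*(-29735922852/388319) = 4173*(-8) + 29735922852/388319 = -33384 + 29735922852/388319 = 16772281356/388319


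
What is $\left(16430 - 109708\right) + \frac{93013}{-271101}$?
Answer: $- \frac{25287852091}{271101} \approx -93278.0$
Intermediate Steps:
$\left(16430 - 109708\right) + \frac{93013}{-271101} = -93278 + 93013 \left(- \frac{1}{271101}\right) = -93278 - \frac{93013}{271101} = - \frac{25287852091}{271101}$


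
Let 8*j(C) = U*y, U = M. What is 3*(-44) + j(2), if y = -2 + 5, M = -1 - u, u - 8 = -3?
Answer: -537/4 ≈ -134.25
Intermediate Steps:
u = 5 (u = 8 - 3 = 5)
M = -6 (M = -1 - 1*5 = -1 - 5 = -6)
y = 3
U = -6
j(C) = -9/4 (j(C) = (-6*3)/8 = (⅛)*(-18) = -9/4)
3*(-44) + j(2) = 3*(-44) - 9/4 = -132 - 9/4 = -537/4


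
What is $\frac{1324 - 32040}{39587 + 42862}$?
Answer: $- \frac{30716}{82449} \approx -0.37255$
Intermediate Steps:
$\frac{1324 - 32040}{39587 + 42862} = - \frac{30716}{82449}$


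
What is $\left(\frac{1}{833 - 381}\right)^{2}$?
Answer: $\frac{1}{204304} \approx 4.8947 \cdot 10^{-6}$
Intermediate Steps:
$\left(\frac{1}{833 - 381}\right)^{2} = \left(\frac{1}{452}\right)^{2} = \frac{1}{204304}$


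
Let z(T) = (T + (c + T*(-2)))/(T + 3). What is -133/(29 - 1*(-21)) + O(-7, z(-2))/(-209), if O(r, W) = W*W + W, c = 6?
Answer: -31397/10450 ≈ -3.0045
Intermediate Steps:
z(T) = (6 - T)/(3 + T) (z(T) = (T + (6 + T*(-2)))/(T + 3) = (T + (6 - 2*T))/(3 + T) = (6 - T)/(3 + T))
O(r, W) = W + W**2 (O(r, W) = W**2 + W = W + W**2)
-133/(29 - 1*(-21)) + O(-7, z(-2))/(-209) = -133/(29 - 1*(-21)) + (((6 - 1*(-2))/(3 - 2))*(1 + (6 - 1*(-2))/(3 - 2)))/(-209) = -133/(29 + 21) + (((6 + 2)/1)*(1 + (6 + 2)/1))*(-1/209) = -133/50 + ((1*8)*(1 + 1*8))*(-1/209) = -133*1/50 + (8*(1 + 8))*(-1/209) = -133/50 + (8*9)*(-1/209) = -133/50 + 72*(-1/209) = -133/50 - 72/209 = -31397/10450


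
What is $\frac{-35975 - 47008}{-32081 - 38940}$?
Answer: $\frac{82983}{71021} \approx 1.1684$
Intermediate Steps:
$\frac{-35975 - 47008}{-32081 - 38940} = - \frac{82983}{-71021} = \left(-82983\right) \left(- \frac{1}{71021}\right) = \frac{82983}{71021}$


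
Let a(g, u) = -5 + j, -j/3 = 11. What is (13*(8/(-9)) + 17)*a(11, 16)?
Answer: -1862/9 ≈ -206.89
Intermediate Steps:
j = -33 (j = -3*11 = -33)
a(g, u) = -38 (a(g, u) = -5 - 33 = -38)
(13*(8/(-9)) + 17)*a(11, 16) = (13*(8/(-9)) + 17)*(-38) = (13*(8*(-1/9)) + 17)*(-38) = (13*(-8/9) + 17)*(-38) = (-104/9 + 17)*(-38) = (49/9)*(-38) = -1862/9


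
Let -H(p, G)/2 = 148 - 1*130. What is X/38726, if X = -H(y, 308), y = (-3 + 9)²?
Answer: 18/19363 ≈ 0.00092961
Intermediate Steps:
y = 36 (y = 6² = 36)
H(p, G) = -36 (H(p, G) = -2*(148 - 1*130) = -2*(148 - 130) = -2*18 = -36)
X = 36 (X = -1*(-36) = 36)
X/38726 = 36/38726 = 36*(1/38726) = 18/19363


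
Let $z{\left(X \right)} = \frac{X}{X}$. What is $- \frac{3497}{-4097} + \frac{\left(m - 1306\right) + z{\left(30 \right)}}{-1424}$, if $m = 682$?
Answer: $\frac{84631}{65552} \approx 1.2911$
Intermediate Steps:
$z{\left(X \right)} = 1$
$- \frac{3497}{-4097} + \frac{\left(m - 1306\right) + z{\left(30 \right)}}{-1424} = - \frac{3497}{-4097} + \frac{\left(682 - 1306\right) + 1}{-1424} = \left(-3497\right) \left(- \frac{1}{4097}\right) + \left(-624 + 1\right) \left(- \frac{1}{1424}\right) = \frac{3497}{4097} - - \frac{7}{16} = \frac{3497}{4097} + \frac{7}{16} = \frac{84631}{65552}$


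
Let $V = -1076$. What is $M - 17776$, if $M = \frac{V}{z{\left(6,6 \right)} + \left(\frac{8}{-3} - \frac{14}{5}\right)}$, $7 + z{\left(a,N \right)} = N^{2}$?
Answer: $- \frac{6291068}{353} \approx -17822.0$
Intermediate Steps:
$z{\left(a,N \right)} = -7 + N^{2}$
$M = - \frac{16140}{353}$ ($M = - \frac{1076}{\left(-7 + 6^{2}\right) + \left(\frac{8}{-3} - \frac{14}{5}\right)} = - \frac{1076}{\left(-7 + 36\right) + \left(8 \left(- \frac{1}{3}\right) - \frac{14}{5}\right)} = - \frac{1076}{29 - \frac{82}{15}} = - \frac{1076}{\frac{353}{15}} = \left(-1076\right) \frac{15}{353} = - \frac{16140}{353} \approx -45.722$)
$M - 17776 = - \frac{16140}{353} - 17776 = - \frac{6291068}{353}$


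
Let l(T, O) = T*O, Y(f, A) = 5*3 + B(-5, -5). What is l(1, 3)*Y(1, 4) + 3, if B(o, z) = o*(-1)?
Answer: 63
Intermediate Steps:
B(o, z) = -o
Y(f, A) = 20 (Y(f, A) = 5*3 - 1*(-5) = 15 + 5 = 20)
l(T, O) = O*T
l(1, 3)*Y(1, 4) + 3 = (3*1)*20 + 3 = 3*20 + 3 = 60 + 3 = 63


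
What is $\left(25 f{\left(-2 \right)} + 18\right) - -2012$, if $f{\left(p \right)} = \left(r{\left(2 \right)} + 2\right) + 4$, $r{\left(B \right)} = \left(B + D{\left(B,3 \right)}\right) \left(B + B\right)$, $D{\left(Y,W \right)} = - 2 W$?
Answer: $1780$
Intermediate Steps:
$r{\left(B \right)} = 2 B \left(-6 + B\right)$ ($r{\left(B \right)} = \left(B - 6\right) \left(B + B\right) = \left(B - 6\right) 2 B = \left(-6 + B\right) 2 B = 2 B \left(-6 + B\right)$)
$f{\left(p \right)} = -10$ ($f{\left(p \right)} = \left(2 \cdot 2 \left(-6 + 2\right) + 2\right) + 4 = \left(2 \cdot 2 \left(-4\right) + 2\right) + 4 = \left(-16 + 2\right) + 4 = -14 + 4 = -10$)
$\left(25 f{\left(-2 \right)} + 18\right) - -2012 = \left(25 \left(-10\right) + 18\right) - -2012 = \left(-250 + 18\right) + 2012 = -232 + 2012 = 1780$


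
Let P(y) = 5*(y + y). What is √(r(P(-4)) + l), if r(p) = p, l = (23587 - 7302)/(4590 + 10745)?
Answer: I*√366270341/3067 ≈ 6.24*I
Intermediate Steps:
P(y) = 10*y (P(y) = 5*(2*y) = 10*y)
l = 3257/3067 (l = 16285/15335 = 16285*(1/15335) = 3257/3067 ≈ 1.0620)
√(r(P(-4)) + l) = √(10*(-4) + 3257/3067) = √(-40 + 3257/3067) = √(-119423/3067) = I*√366270341/3067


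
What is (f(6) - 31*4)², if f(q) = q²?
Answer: 7744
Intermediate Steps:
(f(6) - 31*4)² = (6² - 31*4)² = (36 - 124)² = (-88)² = 7744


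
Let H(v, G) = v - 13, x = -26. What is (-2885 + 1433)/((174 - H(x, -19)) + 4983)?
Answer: -121/433 ≈ -0.27945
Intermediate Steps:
H(v, G) = -13 + v
(-2885 + 1433)/((174 - H(x, -19)) + 4983) = (-2885 + 1433)/((174 - (-13 - 26)) + 4983) = -1452/((174 - 1*(-39)) + 4983) = -1452/((174 + 39) + 4983) = -1452/(213 + 4983) = -1452/5196 = -1452*1/5196 = -121/433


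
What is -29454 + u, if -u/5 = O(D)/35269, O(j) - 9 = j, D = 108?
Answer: -79908747/2713 ≈ -29454.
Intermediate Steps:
O(j) = 9 + j
u = -45/2713 (u = -5*(9 + 108)/35269 = -585/35269 = -5*9/2713 = -45/2713 ≈ -0.016587)
-29454 + u = -29454 - 45/2713 = -79908747/2713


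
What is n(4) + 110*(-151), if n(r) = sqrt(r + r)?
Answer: -16610 + 2*sqrt(2) ≈ -16607.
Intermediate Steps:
n(r) = sqrt(2)*sqrt(r) (n(r) = sqrt(2*r) = sqrt(2)*sqrt(r))
n(4) + 110*(-151) = sqrt(2)*sqrt(4) + 110*(-151) = sqrt(2)*2 - 16610 = 2*sqrt(2) - 16610 = -16610 + 2*sqrt(2)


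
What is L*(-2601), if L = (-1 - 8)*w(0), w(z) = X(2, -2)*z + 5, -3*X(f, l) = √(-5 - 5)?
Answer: 117045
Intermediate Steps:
X(f, l) = -I*√10/3 (X(f, l) = -√(-5 - 5)/3 = -I*√10/3)
w(z) = 5 - I*z*√10/3 (w(z) = (-I*√10/3)*z + 5 = -I*z*√10/3 + 5 = 5 - I*z*√10/3)
L = -45 (L = (-1 - 8)*(5 - ⅓*I*0*√10) = -9*(5 + 0) = -9*5 = -45)
L*(-2601) = -45*(-2601) = 117045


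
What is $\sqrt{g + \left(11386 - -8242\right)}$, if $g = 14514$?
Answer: $\sqrt{34142} \approx 184.78$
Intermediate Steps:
$\sqrt{g + \left(11386 - -8242\right)} = \sqrt{14514 + \left(11386 - -8242\right)} = \sqrt{14514 + \left(11386 + 8242\right)} = \sqrt{14514 + 19628} = \sqrt{34142}$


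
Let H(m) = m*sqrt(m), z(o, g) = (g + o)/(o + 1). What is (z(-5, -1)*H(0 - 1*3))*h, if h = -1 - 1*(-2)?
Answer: -9*I*sqrt(3)/2 ≈ -7.7942*I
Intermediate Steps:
z(o, g) = (g + o)/(1 + o)
H(m) = m**(3/2)
h = 1 (h = -1 + 2 = 1)
(z(-5, -1)*H(0 - 1*3))*h = (((-1 - 5)/(1 - 5))*(0 - 1*3)**(3/2))*1 = ((-6/(-4))*(0 - 3)**(3/2))*1 = ((-1/4*(-6))*(-3)**(3/2))*1 = (3*(-3*I*sqrt(3))/2)*1 = -9*I*sqrt(3)/2*1 = -9*I*sqrt(3)/2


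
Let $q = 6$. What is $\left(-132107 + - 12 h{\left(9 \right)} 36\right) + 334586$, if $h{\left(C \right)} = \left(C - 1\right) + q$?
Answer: $196431$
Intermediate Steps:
$h{\left(C \right)} = 5 + C$ ($h{\left(C \right)} = \left(C - 1\right) + 6 = \left(-1 + C\right) + 6 = 5 + C$)
$\left(-132107 + - 12 h{\left(9 \right)} 36\right) + 334586 = \left(-132107 + - 12 \left(5 + 9\right) 36\right) + 334586 = \left(-132107 + \left(-12\right) 14 \cdot 36\right) + 334586 = \left(-132107 - 6048\right) + 334586 = -138155 + 334586 = 196431$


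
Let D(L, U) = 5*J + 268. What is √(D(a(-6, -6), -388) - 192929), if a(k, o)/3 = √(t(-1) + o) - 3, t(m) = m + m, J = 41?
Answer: 54*I*√66 ≈ 438.7*I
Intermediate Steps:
t(m) = 2*m
a(k, o) = -9 + 3*√(-2 + o) (a(k, o) = 3*(√(2*(-1) + o) - 3) = 3*(√(-2 + o) - 3) = 3*(-3 + √(-2 + o)) = -9 + 3*√(-2 + o))
D(L, U) = 473 (D(L, U) = 5*41 + 268 = 205 + 268 = 473)
√(D(a(-6, -6), -388) - 192929) = √(473 - 192929) = √(-192456) = 54*I*√66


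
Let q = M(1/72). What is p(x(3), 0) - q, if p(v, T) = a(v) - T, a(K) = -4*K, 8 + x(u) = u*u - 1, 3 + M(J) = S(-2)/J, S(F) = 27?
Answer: -1941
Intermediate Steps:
M(J) = -3 + 27/J
x(u) = -9 + u² (x(u) = -8 + (u*u - 1) = -8 + (u² - 1) = -8 + (-1 + u²) = -9 + u²)
q = 1941 (q = -3 + 27/(1/72) = -3 + 27*72 = -3 + 1944 = 1941)
p(v, T) = -T - 4*v (p(v, T) = -4*v - T = -T - 4*v)
p(x(3), 0) - q = (-1*0 - 4*(-9 + 3²)) - 1*1941 = (0 - 4*(-9 + 9)) - 1941 = (0 - 4*0) - 1941 = (0 + 0) - 1941 = 0 - 1941 = -1941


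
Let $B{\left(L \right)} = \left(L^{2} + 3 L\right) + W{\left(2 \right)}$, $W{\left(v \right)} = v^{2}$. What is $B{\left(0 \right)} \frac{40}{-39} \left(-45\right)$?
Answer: $\frac{2400}{13} \approx 184.62$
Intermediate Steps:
$B{\left(L \right)} = 4 + L^{2} + 3 L$ ($B{\left(L \right)} = \left(L^{2} + 3 L\right) + 2^{2} = \left(L^{2} + 3 L\right) + 4 = 4 + L^{2} + 3 L$)
$B{\left(0 \right)} \frac{40}{-39} \left(-45\right) = \left(4 + 0^{2} + 3 \cdot 0\right) \frac{40}{-39} \left(-45\right) = \left(4 + 0 + 0\right) 40 \left(- \frac{1}{39}\right) \left(-45\right) = 4 \left(- \frac{40}{39}\right) \left(-45\right) = \left(- \frac{160}{39}\right) \left(-45\right) = \frac{2400}{13}$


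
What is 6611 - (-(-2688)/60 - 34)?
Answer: 33001/5 ≈ 6600.2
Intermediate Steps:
6611 - (-(-2688)/60 - 34) = 6611 - (-48*(-14/15) - 34) = 6611 - (224/5 - 34) = 6611 - 1*54/5 = 6611 - 54/5 = 33001/5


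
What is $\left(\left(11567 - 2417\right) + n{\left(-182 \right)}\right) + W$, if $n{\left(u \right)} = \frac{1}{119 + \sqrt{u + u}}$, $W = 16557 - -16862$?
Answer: $\frac{88330692}{2075} - \frac{2 i \sqrt{91}}{14525} \approx 42569.0 - 0.0013135 i$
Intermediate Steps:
$W = 33419$ ($W = 16557 + 16862 = 33419$)
$n{\left(u \right)} = \frac{1}{119 + \sqrt{2} \sqrt{u}}$ ($n{\left(u \right)} = \frac{1}{119 + \sqrt{2 u}} = \frac{1}{119 + \sqrt{2} \sqrt{u}}$)
$\left(\left(11567 - 2417\right) + n{\left(-182 \right)}\right) + W = \left(\left(11567 - 2417\right) + \frac{1}{119 + \sqrt{2} \sqrt{-182}}\right) + 33419 = \left(\left(11567 - 2417\right) + \frac{1}{119 + \sqrt{2} i \sqrt{182}}\right) + 33419 = \left(9150 + \frac{1}{119 + 2 i \sqrt{91}}\right) + 33419 = 42569 + \frac{1}{119 + 2 i \sqrt{91}}$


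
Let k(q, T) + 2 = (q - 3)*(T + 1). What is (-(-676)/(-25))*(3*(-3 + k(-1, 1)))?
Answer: 26364/25 ≈ 1054.6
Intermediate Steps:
k(q, T) = -2 + (1 + T)*(-3 + q) (k(q, T) = -2 + (q - 3)*(T + 1) = -2 + (-3 + q)*(1 + T) = -2 + (1 + T)*(-3 + q))
(-(-676)/(-25))*(3*(-3 + k(-1, 1))) = (-(-676)/(-25))*(3*(-3 + (-5 - 1 - 3*1 + 1*(-1)))) = (-(-676)*(-1)/25)*(3*(-3 + (-5 - 1 - 3 - 1))) = (-26*26/25)*(3*(-3 - 10)) = -2028*(-13)/25 = -676/25*(-39) = 26364/25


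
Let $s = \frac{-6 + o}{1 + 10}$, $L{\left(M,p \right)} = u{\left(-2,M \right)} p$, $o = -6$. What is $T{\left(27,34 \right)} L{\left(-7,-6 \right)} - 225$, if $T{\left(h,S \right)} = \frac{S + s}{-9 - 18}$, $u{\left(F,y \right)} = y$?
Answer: $- \frac{27343}{99} \approx -276.19$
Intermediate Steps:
$L{\left(M,p \right)} = M p$
$s = - \frac{12}{11}$ ($s = \frac{-6 - 6}{1 + 10} = - \frac{12}{11} \approx -1.0909$)
$T{\left(h,S \right)} = \frac{4}{99} - \frac{S}{27}$ ($T{\left(h,S \right)} = \frac{S - \frac{12}{11}}{-9 - 18} = \frac{- \frac{12}{11} + S}{-27} = \left(- \frac{12}{11} + S\right) \left(- \frac{1}{27}\right) = \frac{4}{99} - \frac{S}{27}$)
$T{\left(27,34 \right)} L{\left(-7,-6 \right)} - 225 = \left(\frac{4}{99} - \frac{34}{27}\right) \left(\left(-7\right) \left(-6\right)\right) - 225 = \left(\frac{4}{99} - \frac{34}{27}\right) 42 - 225 = \left(- \frac{362}{297}\right) 42 - 225 = - \frac{5068}{99} - 225 = - \frac{27343}{99}$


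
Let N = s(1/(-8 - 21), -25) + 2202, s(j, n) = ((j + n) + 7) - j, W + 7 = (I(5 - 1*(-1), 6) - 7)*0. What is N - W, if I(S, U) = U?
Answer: 2191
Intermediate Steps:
W = -7 (W = -7 + (6 - 7)*0 = -7 - 1*0 = -7 + 0 = -7)
s(j, n) = 7 + n (s(j, n) = (7 + j + n) - j = 7 + n)
N = 2184 (N = (7 - 25) + 2202 = -18 + 2202 = 2184)
N - W = 2184 - 1*(-7) = 2184 + 7 = 2191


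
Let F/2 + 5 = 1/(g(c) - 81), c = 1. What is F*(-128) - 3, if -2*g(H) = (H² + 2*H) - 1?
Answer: 52485/41 ≈ 1280.1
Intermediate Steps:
g(H) = ½ - H - H²/2 (g(H) = -((H² + 2*H) - 1)/2 = -(-1 + H² + 2*H)/2 = ½ - H - H²/2)
F = -411/41 (F = -10 + 2/((½ - 1*1 - ½*1²) - 81) = -10 + 2/((½ - 1 - ½*1) - 81) = -10 + 2/((½ - 1 - ½) - 81) = -10 + 2/(-1 - 81) = -10 + 2/(-82) = -10 + 2*(-1/82) = -10 - 1/41 = -411/41 ≈ -10.024)
F*(-128) - 3 = -411/41*(-128) - 3 = 52608/41 - 3 = 52485/41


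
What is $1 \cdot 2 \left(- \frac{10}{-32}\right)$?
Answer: $\frac{5}{8} \approx 0.625$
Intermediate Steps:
$1 \cdot 2 \left(- \frac{10}{-32}\right) = 2 \left(\left(-10\right) \left(- \frac{1}{32}\right)\right) = 2 \cdot \frac{5}{16} = \frac{5}{8}$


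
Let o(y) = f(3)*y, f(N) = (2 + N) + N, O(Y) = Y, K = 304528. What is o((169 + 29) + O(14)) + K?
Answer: 306224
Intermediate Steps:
f(N) = 2 + 2*N
o(y) = 8*y (o(y) = (2 + 2*3)*y = (2 + 6)*y = 8*y)
o((169 + 29) + O(14)) + K = 8*((169 + 29) + 14) + 304528 = 8*(198 + 14) + 304528 = 8*212 + 304528 = 1696 + 304528 = 306224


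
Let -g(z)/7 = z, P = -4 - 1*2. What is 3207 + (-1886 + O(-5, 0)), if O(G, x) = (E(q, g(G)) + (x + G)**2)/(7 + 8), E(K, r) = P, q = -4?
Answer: 19834/15 ≈ 1322.3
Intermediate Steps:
P = -6 (P = -4 - 2 = -6)
g(z) = -7*z
E(K, r) = -6
O(G, x) = -2/5 + (G + x)**2/15 (O(G, x) = (-6 + (x + G)**2)/(7 + 8) = (-6 + (G + x)**2)/15 = (-6 + (G + x)**2)*(1/15) = -2/5 + (G + x)**2/15)
3207 + (-1886 + O(-5, 0)) = 3207 + (-1886 + (-2/5 + (-5 + 0)**2/15)) = 3207 + (-1886 + (-2/5 + (1/15)*(-5)**2)) = 3207 + (-1886 + (-2/5 + (1/15)*25)) = 3207 + (-1886 + (-2/5 + 5/3)) = 3207 + (-1886 + 19/15) = 3207 - 28271/15 = 19834/15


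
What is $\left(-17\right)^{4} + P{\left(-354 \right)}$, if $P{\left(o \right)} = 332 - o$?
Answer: $84207$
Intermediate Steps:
$\left(-17\right)^{4} + P{\left(-354 \right)} = \left(-17\right)^{4} + \left(332 - -354\right) = 83521 + \left(332 + 354\right) = 83521 + 686 = 84207$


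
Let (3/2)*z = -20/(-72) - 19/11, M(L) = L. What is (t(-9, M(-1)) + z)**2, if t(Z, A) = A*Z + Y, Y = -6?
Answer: 364816/88209 ≈ 4.1358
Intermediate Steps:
t(Z, A) = -6 + A*Z (t(Z, A) = A*Z - 6 = -6 + A*Z)
z = -287/297 (z = 2*(-20/(-72) - 19/11)/3 = 2*(-20*(-1/72) - 19*1/11)/3 = 2*(5/18 - 19/11)/3 = (2/3)*(-287/198) = -287/297 ≈ -0.96633)
(t(-9, M(-1)) + z)**2 = ((-6 - 1*(-9)) - 287/297)**2 = ((-6 + 9) - 287/297)**2 = (3 - 287/297)**2 = (604/297)**2 = 364816/88209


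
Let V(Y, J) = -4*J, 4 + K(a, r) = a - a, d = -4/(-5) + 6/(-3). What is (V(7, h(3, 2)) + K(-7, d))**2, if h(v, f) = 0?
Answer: 16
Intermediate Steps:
d = -6/5 (d = -4*(-1/5) + 6*(-1/3) = 4/5 - 2 = -6/5 ≈ -1.2000)
K(a, r) = -4 (K(a, r) = -4 + (a - a) = -4 + 0 = -4)
(V(7, h(3, 2)) + K(-7, d))**2 = (-4*0 - 4)**2 = (0 - 4)**2 = (-4)**2 = 16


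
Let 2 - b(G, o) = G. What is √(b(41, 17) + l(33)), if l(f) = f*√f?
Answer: √(-39 + 33*√33) ≈ 12.271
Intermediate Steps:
b(G, o) = 2 - G
l(f) = f^(3/2)
√(b(41, 17) + l(33)) = √((2 - 1*41) + 33^(3/2)) = √((2 - 41) + 33*√33) = √(-39 + 33*√33)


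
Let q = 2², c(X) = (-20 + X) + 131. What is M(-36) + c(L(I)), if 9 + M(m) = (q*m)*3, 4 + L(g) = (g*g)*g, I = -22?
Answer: -10982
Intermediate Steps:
L(g) = -4 + g³ (L(g) = -4 + (g*g)*g = -4 + g²*g = -4 + g³)
c(X) = 111 + X
q = 4
M(m) = -9 + 12*m (M(m) = -9 + (4*m)*3 = -9 + 12*m)
M(-36) + c(L(I)) = (-9 + 12*(-36)) + (111 + (-4 + (-22)³)) = (-9 - 432) + (111 + (-4 - 10648)) = -441 + (111 - 10652) = -441 - 10541 = -10982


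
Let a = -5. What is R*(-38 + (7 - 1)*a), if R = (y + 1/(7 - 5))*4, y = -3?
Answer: 680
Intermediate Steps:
R = -10 (R = (-3 + 1/(7 - 5))*4 = (-3 + 1/2)*4 = (-3 + ½)*4 = -5/2*4 = -10)
R*(-38 + (7 - 1)*a) = -10*(-38 + (7 - 1)*(-5)) = -10*(-38 + 6*(-5)) = -10*(-38 - 30) = -10*(-68) = 680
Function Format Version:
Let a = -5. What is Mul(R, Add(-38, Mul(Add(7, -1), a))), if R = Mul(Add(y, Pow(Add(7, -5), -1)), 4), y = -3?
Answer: 680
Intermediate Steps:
R = -10 (R = Mul(Add(-3, Pow(Add(7, -5), -1)), 4) = Mul(Add(-3, Pow(2, -1)), 4) = Mul(Add(-3, Rational(1, 2)), 4) = Mul(Rational(-5, 2), 4) = -10)
Mul(R, Add(-38, Mul(Add(7, -1), a))) = Mul(-10, Add(-38, Mul(Add(7, -1), -5))) = Mul(-10, Add(-38, Mul(6, -5))) = Mul(-10, Add(-38, -30)) = Mul(-10, -68) = 680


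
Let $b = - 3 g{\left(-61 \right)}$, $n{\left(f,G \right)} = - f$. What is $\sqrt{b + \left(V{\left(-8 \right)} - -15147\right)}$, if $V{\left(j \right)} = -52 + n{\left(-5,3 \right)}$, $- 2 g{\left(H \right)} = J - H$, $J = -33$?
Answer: $\sqrt{15142} \approx 123.05$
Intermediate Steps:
$g{\left(H \right)} = \frac{33}{2} + \frac{H}{2}$ ($g{\left(H \right)} = - \frac{-33 - H}{2} = \frac{33}{2} + \frac{H}{2}$)
$V{\left(j \right)} = -47$ ($V{\left(j \right)} = -52 - -5 = -52 + 5 = -47$)
$b = 42$ ($b = - 3 \left(\frac{33}{2} + \frac{1}{2} \left(-61\right)\right) = - 3 \left(\frac{33}{2} - \frac{61}{2}\right) = \left(-3\right) \left(-14\right) = 42$)
$\sqrt{b + \left(V{\left(-8 \right)} - -15147\right)} = \sqrt{42 - -15100} = \sqrt{42 + \left(-47 + 15147\right)} = \sqrt{42 + 15100} = \sqrt{15142}$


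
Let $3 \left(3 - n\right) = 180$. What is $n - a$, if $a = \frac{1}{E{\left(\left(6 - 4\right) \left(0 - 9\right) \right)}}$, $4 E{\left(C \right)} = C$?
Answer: $- \frac{511}{9} \approx -56.778$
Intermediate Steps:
$n = -57$ ($n = 3 - 60 = -57$)
$E{\left(C \right)} = \frac{C}{4}$
$a = - \frac{2}{9}$ ($a = \frac{1}{\frac{1}{4} \left(6 - 4\right) \left(0 - 9\right)} = \frac{1}{\frac{1}{4} \cdot 2 \left(-9\right)} = \frac{1}{\frac{1}{4} \left(-18\right)} = \frac{1}{- \frac{9}{2}} = - \frac{2}{9} \approx -0.22222$)
$n - a = -57 - - \frac{2}{9} = -57 + \frac{2}{9} = - \frac{511}{9}$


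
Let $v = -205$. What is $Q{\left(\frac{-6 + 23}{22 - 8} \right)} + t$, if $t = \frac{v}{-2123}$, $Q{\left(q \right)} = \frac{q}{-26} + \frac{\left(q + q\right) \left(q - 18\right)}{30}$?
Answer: $- \frac{5310623}{4057053} \approx -1.309$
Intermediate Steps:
$Q{\left(q \right)} = - \frac{q}{26} + \frac{q \left(-18 + q\right)}{15}$ ($Q{\left(q \right)} = q \left(- \frac{1}{26}\right) + 2 q \left(-18 + q\right) \frac{1}{30} = - \frac{q}{26} + 2 q \left(-18 + q\right) \frac{1}{30} = - \frac{q}{26} + \frac{q \left(-18 + q\right)}{15}$)
$t = \frac{205}{2123}$ ($t = - \frac{205}{-2123} = \left(-205\right) \left(- \frac{1}{2123}\right) = \frac{205}{2123} \approx 0.096561$)
$Q{\left(\frac{-6 + 23}{22 - 8} \right)} + t = \frac{\frac{-6 + 23}{22 - 8} \left(-483 + 26 \frac{-6 + 23}{22 - 8}\right)}{390} + \frac{205}{2123} = \frac{\frac{17}{14} \left(-483 + 26 \cdot \frac{17}{14}\right)}{390} + \frac{205}{2123} = \frac{17 \cdot \frac{1}{14} \left(-483 + 26 \cdot 17 \cdot \frac{1}{14}\right)}{390} + \frac{205}{2123} = \frac{1}{390} \cdot \frac{17}{14} \left(-483 + 26 \cdot \frac{17}{14}\right) + \frac{205}{2123} = \frac{1}{390} \cdot \frac{17}{14} \left(-483 + \frac{221}{7}\right) + \frac{205}{2123} = \frac{1}{390} \cdot \frac{17}{14} \left(- \frac{3160}{7}\right) + \frac{205}{2123} = - \frac{2686}{1911} + \frac{205}{2123} = - \frac{5310623}{4057053}$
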